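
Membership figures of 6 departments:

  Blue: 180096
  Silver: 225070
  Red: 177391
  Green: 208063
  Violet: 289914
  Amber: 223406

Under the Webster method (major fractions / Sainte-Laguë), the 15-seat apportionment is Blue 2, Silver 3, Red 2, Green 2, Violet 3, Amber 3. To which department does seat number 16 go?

Priority for the next seat is population ÷ (current seats + 0.5).
Priorities: Blue 72038.400, Silver 64305.714, Red 70956.400, Green 83225.200, Violet 82832.571, Amber 63830.286.
Highest priority: Green.

Green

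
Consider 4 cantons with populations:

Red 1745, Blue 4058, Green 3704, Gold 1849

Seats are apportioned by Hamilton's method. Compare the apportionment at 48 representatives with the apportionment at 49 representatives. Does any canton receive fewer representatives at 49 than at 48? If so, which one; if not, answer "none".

none

At 48 seats: Red 7, Blue 17, Green 16, Gold 8.
At 49 seats: Red 8, Blue 17, Green 16, Gold 8.
No canton's allocation decreased.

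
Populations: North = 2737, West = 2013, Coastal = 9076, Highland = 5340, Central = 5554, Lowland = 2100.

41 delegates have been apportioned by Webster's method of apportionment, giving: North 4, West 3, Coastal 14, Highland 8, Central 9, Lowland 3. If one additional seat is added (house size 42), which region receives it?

Highland

Priority for the next seat is population ÷ (current seats + 0.5).
Priorities: North 608.222, West 575.143, Coastal 625.931, Highland 628.235, Central 584.632, Lowland 600.000.
Highest priority: Highland.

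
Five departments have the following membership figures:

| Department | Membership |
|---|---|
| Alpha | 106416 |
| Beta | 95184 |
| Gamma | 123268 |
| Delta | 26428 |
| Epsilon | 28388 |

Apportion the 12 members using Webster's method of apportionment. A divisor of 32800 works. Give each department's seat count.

With modified divisor 32800: modified quotas Alpha 3.244, Beta 2.902, Gamma 3.758, Delta 0.806, Epsilon 0.865.
Rounding to the nearest integer: Alpha 3, Beta 3, Gamma 4, Delta 1, Epsilon 1 (total 12).

Alpha: 3, Beta: 3, Gamma: 4, Delta: 1, Epsilon: 1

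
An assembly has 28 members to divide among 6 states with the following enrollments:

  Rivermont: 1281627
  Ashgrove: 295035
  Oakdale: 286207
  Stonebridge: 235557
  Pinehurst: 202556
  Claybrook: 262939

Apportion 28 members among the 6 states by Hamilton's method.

Rivermont 14, Ashgrove 3, Oakdale 3, Stonebridge 3, Pinehurst 2, Claybrook 3

Standard divisor: 2563921 ÷ 28 ≈ 91568.607.
Standard quotas: Rivermont 13.9964, Ashgrove 3.2220, Oakdale 3.1256, Stonebridge 2.5725, Pinehurst 2.2121, Claybrook 2.8715.
Lower quotas: Rivermont 13, Ashgrove 3, Oakdale 3, Stonebridge 2, Pinehurst 2, Claybrook 2 (sum 25, leaving 3 seats).
Remainders in descending order: Rivermont 0.9964, Claybrook 0.8715, Stonebridge 0.5725, Ashgrove 0.2220, Pinehurst 0.2121, Oakdale 0.1256.
Largest remainders: Rivermont, Claybrook, Stonebridge receive the extra seats.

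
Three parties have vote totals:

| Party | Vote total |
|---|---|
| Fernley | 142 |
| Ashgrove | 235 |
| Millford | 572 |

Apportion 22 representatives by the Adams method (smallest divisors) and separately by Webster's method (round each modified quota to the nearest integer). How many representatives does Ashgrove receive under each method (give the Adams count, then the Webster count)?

Adams: Fernley 4, Ashgrove 5, Millford 13.
Webster: Fernley 3, Ashgrove 6, Millford 13.
Ashgrove gets 5 under Adams and 6 under Webster.

5 and 6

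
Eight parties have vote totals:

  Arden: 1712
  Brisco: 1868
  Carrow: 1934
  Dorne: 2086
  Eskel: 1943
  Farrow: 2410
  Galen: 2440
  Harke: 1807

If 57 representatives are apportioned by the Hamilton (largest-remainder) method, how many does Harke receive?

Standard divisor: 16200 ÷ 57 ≈ 284.211.
Standard quotas: Arden 6.024, Brisco 6.573, Carrow 6.805, Dorne 7.340, Eskel 6.836, Farrow 8.480, Galen 8.585, Harke 6.358.
Lower quotas: Arden 6, Brisco 6, Carrow 6, Dorne 7, Eskel 6, Farrow 8, Galen 8, Harke 6 (sum 53, leaving 4 seats).
Remainders in descending order: Eskel 0.836, Carrow 0.805, Galen 0.585, Brisco 0.573, Farrow 0.480, Harke 0.358, Dorne 0.340, Arden 0.024.
Largest remainders: Eskel, Carrow, Galen, Brisco receive the extra seats.
Harke receives 6.

6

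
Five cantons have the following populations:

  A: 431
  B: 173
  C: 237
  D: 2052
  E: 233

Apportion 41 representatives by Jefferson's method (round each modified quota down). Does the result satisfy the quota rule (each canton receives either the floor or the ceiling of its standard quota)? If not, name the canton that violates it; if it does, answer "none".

Standard quotas: A 5.653, B 2.269, C 3.108, D 26.914, E 3.056.
Jefferson allocation: A 5, B 2, C 3, D 28, E 3.
D has quota 26.914 (lower 26, upper 27) but receives 28 — outside the quota interval.

D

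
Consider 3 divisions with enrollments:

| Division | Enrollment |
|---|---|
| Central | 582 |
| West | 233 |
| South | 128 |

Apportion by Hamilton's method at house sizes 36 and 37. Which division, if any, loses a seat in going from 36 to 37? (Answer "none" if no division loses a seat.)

At 36 seats: Central 22, West 9, South 5.
At 37 seats: Central 23, West 9, South 5.
No division's allocation decreased.

none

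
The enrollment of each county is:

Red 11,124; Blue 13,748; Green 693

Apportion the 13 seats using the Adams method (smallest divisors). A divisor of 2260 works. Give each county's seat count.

With modified divisor 2260: modified quotas Red 4.922, Blue 6.083, Green 0.307.
Rounding up: Red 5, Blue 7, Green 1 (total 13).

Red 5, Blue 7, Green 1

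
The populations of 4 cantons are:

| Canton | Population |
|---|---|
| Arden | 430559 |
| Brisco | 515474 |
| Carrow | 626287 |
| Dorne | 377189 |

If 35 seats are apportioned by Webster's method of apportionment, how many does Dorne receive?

Standard divisor 1949509/35 ≈ 55700.257; standard quotas: Arden 7.730, Brisco 9.254, Carrow 11.244, Dorne 6.772.
Rounding to the nearest integer gives Arden 8, Brisco 9, Carrow 11, Dorne 7 — total 35, matching the house size, so no adjustment is needed.
Dorne receives 7.

7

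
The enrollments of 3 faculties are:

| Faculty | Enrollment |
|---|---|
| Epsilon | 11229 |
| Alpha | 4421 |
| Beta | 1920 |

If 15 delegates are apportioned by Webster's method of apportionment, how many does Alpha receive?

Standard divisor 17570/15 ≈ 1171.333; standard quotas: Epsilon 9.587, Alpha 3.774, Beta 1.639.
Rounding to the nearest integer gives 10, 4, 2 = 16 seats, so the divisor must be adjusted.
With modified divisor 1200: modified quotas Epsilon 9.357, Alpha 3.684, Beta 1.600.
Rounding to the nearest integer: Epsilon 9, Alpha 4, Beta 2 (total 15).
Alpha receives 4.

4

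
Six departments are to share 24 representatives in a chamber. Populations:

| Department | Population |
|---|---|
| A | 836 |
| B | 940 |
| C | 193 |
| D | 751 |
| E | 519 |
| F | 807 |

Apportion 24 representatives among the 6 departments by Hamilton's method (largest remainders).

A: 5, B: 6, C: 1, D: 4, E: 3, F: 5

Standard divisor: 4046 ÷ 24 ≈ 168.583.
Standard quotas: A 4.959, B 5.576, C 1.145, D 4.455, E 3.079, F 4.787.
Lower quotas: A 4, B 5, C 1, D 4, E 3, F 4 (sum 21, leaving 3 seats).
Remainders in descending order: A 0.959, F 0.787, B 0.576, D 0.455, C 0.145, E 0.079.
Largest remainders: A, F, B receive the extra seats.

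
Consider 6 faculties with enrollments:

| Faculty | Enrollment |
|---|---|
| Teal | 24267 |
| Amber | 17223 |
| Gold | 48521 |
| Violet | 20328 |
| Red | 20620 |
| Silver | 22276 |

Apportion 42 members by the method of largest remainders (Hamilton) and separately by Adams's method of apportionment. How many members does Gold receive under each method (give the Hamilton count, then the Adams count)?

Hamilton: Teal 7, Amber 5, Gold 13, Violet 5, Red 6, Silver 6.
Adams: Teal 7, Amber 5, Gold 12, Violet 6, Red 6, Silver 6.
Gold gets 13 under Hamilton and 12 under Adams.

13 and 12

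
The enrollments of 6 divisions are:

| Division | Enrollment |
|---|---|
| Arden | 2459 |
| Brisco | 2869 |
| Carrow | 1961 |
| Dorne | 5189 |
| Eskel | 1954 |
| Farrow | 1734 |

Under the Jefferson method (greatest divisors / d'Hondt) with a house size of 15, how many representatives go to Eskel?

Standard divisor 16166/15 ≈ 1077.733; standard quotas: Arden 2.282, Brisco 2.662, Carrow 1.820, Dorne 4.815, Eskel 1.813, Farrow 1.609.
Rounding down gives 2, 2, 1, 4, 1, 1 = 11 seats, so the divisor must be adjusted.
With modified divisor 900: modified quotas Arden 2.732, Brisco 3.188, Carrow 2.179, Dorne 5.766, Eskel 2.171, Farrow 1.927.
Rounding down: Arden 2, Brisco 3, Carrow 2, Dorne 5, Eskel 2, Farrow 1 (total 15).
Eskel receives 2.

2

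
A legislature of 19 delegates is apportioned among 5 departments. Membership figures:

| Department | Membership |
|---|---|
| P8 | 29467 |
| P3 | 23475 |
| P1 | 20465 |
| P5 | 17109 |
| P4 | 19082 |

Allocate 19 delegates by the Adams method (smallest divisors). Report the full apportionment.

P8 5, P3 4, P1 4, P5 3, P4 3

Standard divisor 109598/19 ≈ 5768.316; standard quotas: P8 5.108, P3 4.070, P1 3.548, P5 2.966, P4 3.308.
Rounding up gives 6, 5, 4, 3, 4 = 22 seats, so the divisor must be adjusted.
With modified divisor 6600: modified quotas P8 4.465, P3 3.557, P1 3.101, P5 2.592, P4 2.891.
Rounding up: P8 5, P3 4, P1 4, P5 3, P4 3 (total 19).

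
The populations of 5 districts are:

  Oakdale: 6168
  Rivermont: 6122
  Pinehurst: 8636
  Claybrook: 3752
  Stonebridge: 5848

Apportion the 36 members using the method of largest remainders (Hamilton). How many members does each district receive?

Oakdale 7, Rivermont 7, Pinehurst 10, Claybrook 5, Stonebridge 7

The standard divisor is 30526/36 ≈ 847.944.
Standard quotas: Oakdale 7.2741, Rivermont 7.2198, Pinehurst 10.1846, Claybrook 4.4248, Stonebridge 6.8967.
Lower quotas: Oakdale 7, Rivermont 7, Pinehurst 10, Claybrook 4, Stonebridge 6 (sum 34, leaving 2 seats).
Remainders in descending order: Stonebridge 0.8967, Claybrook 0.4248, Oakdale 0.2741, Rivermont 0.2198, Pinehurst 0.1846.
The surplus seats go to Stonebridge, Claybrook.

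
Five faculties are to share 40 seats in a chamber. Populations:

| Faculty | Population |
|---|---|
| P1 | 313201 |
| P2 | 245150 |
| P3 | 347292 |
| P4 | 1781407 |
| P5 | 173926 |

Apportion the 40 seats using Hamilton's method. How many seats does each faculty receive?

P1 4, P2 3, P3 5, P4 25, P5 3

Total 2860976; standard divisor 2860976/40 ≈ 71524.4.
Standard quotas: P1 4.3789, P2 3.4275, P3 4.8556, P4 24.9063, P5 2.4317.
Lower quotas: P1 4, P2 3, P3 4, P4 24, P5 2 (sum 37, leaving 3 seats).
Remainders in descending order: P4 0.9063, P3 0.8556, P5 0.4317, P2 0.4275, P1 0.3789.
The surplus seats go to P4, P3, P5.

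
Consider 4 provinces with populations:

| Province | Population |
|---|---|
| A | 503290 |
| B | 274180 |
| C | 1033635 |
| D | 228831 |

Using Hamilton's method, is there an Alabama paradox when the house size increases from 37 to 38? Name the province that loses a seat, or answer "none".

At 37 seats: A 9, B 5, C 19, D 4.
At 38 seats: A 10, B 5, C 19, D 4.
No province's allocation decreased.

none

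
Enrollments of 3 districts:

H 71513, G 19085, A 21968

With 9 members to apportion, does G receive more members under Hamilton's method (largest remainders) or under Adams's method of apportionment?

Adams

Hamilton: H 6, G 1, A 2.
Adams: H 5, G 2, A 2.
G gets 1 under Hamilton and 2 under Adams.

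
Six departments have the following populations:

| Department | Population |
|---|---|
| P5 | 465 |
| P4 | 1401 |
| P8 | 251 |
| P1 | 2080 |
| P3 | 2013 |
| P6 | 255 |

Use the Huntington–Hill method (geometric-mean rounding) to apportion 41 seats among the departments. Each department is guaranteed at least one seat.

With divisor 163: modified quotas P5 2.853, P4 8.595, P8 1.540, P1 12.761, P3 12.350, P6 1.564.
Geometric-mean thresholds: P5 √(2·3)=2.449, P4 √(8·9)=8.485, P8 √(1·2)=1.414, P1 √(12·13)=12.490, P3 √(12·13)=12.490, P6 √(1·2)=1.414.
Each quota rounded against its threshold gives P5 3, P4 9, P8 2, P1 13, P3 12, P6 2 (total 41).

P5 3; P4 9; P8 2; P1 13; P3 12; P6 2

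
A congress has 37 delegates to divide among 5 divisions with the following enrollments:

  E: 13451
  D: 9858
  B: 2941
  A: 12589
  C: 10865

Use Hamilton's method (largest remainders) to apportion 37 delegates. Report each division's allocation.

Total 49704; standard divisor 49704/37 ≈ 1343.351.
Standard quotas: E 10.0130, D 7.3384, B 2.1893, A 9.3713, C 8.0880.
Lower quotas: E 10, D 7, B 2, A 9, C 8 (sum 36, leaving 1 seat).
Remainders in descending order: A 0.3713, D 0.3384, B 0.1893, C 0.0880, E 0.0130.
The surplus seat goes to A.

E 10, D 7, B 2, A 10, C 8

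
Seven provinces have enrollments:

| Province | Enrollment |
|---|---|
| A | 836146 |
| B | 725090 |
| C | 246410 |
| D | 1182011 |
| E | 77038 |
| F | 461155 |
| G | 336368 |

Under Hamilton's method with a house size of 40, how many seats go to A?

The standard divisor is 3864218/40 ≈ 96605.45.
Standard quotas: A 8.6553, B 7.5057, C 2.5507, D 12.2354, E 0.7974, F 4.7736, G 3.4819.
Lower quotas: A 8, B 7, C 2, D 12, E 0, F 4, G 3 (sum 36, leaving 4 seats).
Remainders in descending order: E 0.7974, F 0.7736, A 0.6553, C 0.5507, B 0.5057, G 0.4819, D 0.2354.
Largest remainders: E, F, A, C receive the extra seats.
A receives 9.

9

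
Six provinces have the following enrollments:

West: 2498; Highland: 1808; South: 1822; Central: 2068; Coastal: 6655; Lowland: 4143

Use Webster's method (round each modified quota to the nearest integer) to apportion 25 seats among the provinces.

Standard divisor 18994/25 ≈ 759.76; standard quotas: West 3.288, Highland 2.380, South 2.398, Central 2.722, Coastal 8.759, Lowland 5.453.
Rounding to the nearest integer gives 3, 2, 2, 3, 9, 5 = 24 seats, so the divisor must be adjusted.
With modified divisor 740: modified quotas West 3.376, Highland 2.443, South 2.462, Central 2.795, Coastal 8.993, Lowland 5.599.
Rounding to the nearest integer: West 3, Highland 2, South 2, Central 3, Coastal 9, Lowland 6 (total 25).

West: 3; Highland: 2; South: 2; Central: 3; Coastal: 9; Lowland: 6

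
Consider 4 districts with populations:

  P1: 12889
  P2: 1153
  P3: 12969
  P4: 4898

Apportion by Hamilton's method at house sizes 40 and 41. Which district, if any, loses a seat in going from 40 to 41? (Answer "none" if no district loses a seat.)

P2

At 40 seats: P1 16, P2 2, P3 16, P4 6.
At 41 seats: P1 17, P2 1, P3 17, P4 6.
P2 drops from 2 to 1.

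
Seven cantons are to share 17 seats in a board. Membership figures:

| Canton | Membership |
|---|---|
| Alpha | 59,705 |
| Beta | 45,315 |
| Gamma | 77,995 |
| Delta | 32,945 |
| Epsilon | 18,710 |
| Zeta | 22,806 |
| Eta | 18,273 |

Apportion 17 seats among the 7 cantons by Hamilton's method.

Alpha 4; Beta 3; Gamma 5; Delta 2; Epsilon 1; Zeta 1; Eta 1

The standard divisor is 275749/17 ≈ 16220.529.
Standard quotas: Alpha 3.6808, Beta 2.7937, Gamma 4.8084, Delta 2.0311, Epsilon 1.1535, Zeta 1.4060, Eta 1.1265.
Lower quotas: Alpha 3, Beta 2, Gamma 4, Delta 2, Epsilon 1, Zeta 1, Eta 1 (sum 14, leaving 3 seats).
Remainders in descending order: Gamma 0.8084, Beta 0.7937, Alpha 0.6808, Zeta 0.4060, Epsilon 0.1535, Eta 0.1265, Delta 0.0311.
The surplus seats go to Gamma, Beta, Alpha.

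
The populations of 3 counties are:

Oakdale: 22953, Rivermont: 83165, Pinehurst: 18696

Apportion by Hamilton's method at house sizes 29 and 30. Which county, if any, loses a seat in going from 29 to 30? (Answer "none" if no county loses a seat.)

At 29 seats: Oakdale 5, Rivermont 19, Pinehurst 5.
At 30 seats: Oakdale 6, Rivermont 20, Pinehurst 4.
Pinehurst drops from 5 to 4.

Pinehurst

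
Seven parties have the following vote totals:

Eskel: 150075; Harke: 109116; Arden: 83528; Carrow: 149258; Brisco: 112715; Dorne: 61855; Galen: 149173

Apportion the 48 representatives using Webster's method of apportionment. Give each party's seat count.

Standard divisor 815720/48 ≈ 16994.167; standard quotas: Eskel 8.831, Harke 6.421, Arden 4.915, Carrow 8.783, Brisco 6.633, Dorne 3.640, Galen 8.778.
Rounding to the nearest integer gives 9, 6, 5, 9, 7, 4, 9 = 49 seats, so the divisor must be adjusted.
With modified divisor 17400: modified quotas Eskel 8.625, Harke 6.271, Arden 4.800, Carrow 8.578, Brisco 6.478, Dorne 3.555, Galen 8.573.
Rounding to the nearest integer: Eskel 9, Harke 6, Arden 5, Carrow 9, Brisco 6, Dorne 4, Galen 9 (total 48).

Eskel 9; Harke 6; Arden 5; Carrow 9; Brisco 6; Dorne 4; Galen 9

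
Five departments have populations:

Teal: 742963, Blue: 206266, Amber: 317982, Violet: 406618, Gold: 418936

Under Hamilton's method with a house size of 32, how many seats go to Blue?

3

Total 2092765; standard divisor 2092765/32 ≈ 65398.906.
Standard quotas: Teal 11.3605, Blue 3.1540, Amber 4.8622, Violet 6.2175, Gold 6.4059.
Lower quotas: Teal 11, Blue 3, Amber 4, Violet 6, Gold 6 (sum 30, leaving 2 seats).
Remainders in descending order: Amber 0.8622, Gold 0.4059, Teal 0.3605, Violet 0.2175, Blue 0.1540.
The surplus seats go to Amber, Gold.
Blue receives 3.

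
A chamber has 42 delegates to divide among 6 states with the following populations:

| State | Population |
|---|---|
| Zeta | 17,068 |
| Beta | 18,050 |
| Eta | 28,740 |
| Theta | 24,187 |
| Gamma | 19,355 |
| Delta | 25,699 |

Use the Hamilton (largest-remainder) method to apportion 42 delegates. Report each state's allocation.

Standard divisor: 133099 ÷ 42 ≈ 3169.024.
Standard quotas: Zeta 5.3859, Beta 5.6958, Eta 9.0690, Theta 7.6323, Gamma 6.1076, Delta 8.1094.
Lower quotas: Zeta 5, Beta 5, Eta 9, Theta 7, Gamma 6, Delta 8 (sum 40, leaving 2 seats).
Remainders in descending order: Beta 0.6958, Theta 0.6323, Zeta 0.3859, Delta 0.1094, Gamma 0.1076, Eta 0.0690.
Largest remainders: Beta, Theta receive the extra seats.

Zeta=5; Beta=6; Eta=9; Theta=8; Gamma=6; Delta=8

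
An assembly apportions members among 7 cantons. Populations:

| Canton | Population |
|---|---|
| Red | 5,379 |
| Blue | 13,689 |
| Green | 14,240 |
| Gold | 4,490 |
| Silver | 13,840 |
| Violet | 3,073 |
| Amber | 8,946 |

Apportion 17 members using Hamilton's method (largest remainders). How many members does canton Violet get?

1

Total 63657; standard divisor 63657/17 ≈ 3744.529.
Standard quotas: Red 1.4365, Blue 3.6557, Green 3.8029, Gold 1.1991, Silver 3.6961, Violet 0.8207, Amber 2.3891.
Lower quotas: Red 1, Blue 3, Green 3, Gold 1, Silver 3, Violet 0, Amber 2 (sum 13, leaving 4 seats).
Remainders in descending order: Violet 0.8207, Green 0.8029, Silver 0.6961, Blue 0.6557, Red 0.4365, Amber 0.3891, Gold 0.1991.
The surplus seats go to Violet, Green, Silver, Blue.
Violet receives 1.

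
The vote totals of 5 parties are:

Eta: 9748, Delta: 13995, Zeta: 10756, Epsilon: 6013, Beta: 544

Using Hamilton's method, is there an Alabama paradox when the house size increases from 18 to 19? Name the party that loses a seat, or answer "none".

At 18 seats: Eta 4, Delta 6, Zeta 5, Epsilon 3, Beta 0.
At 19 seats: Eta 5, Delta 6, Zeta 5, Epsilon 3, Beta 0.
No party's allocation decreased.

none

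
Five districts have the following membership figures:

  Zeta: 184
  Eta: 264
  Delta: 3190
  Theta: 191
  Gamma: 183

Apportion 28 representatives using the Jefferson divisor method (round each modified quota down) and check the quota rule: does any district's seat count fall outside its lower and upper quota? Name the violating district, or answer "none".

Delta

Standard quotas: Zeta 1.284, Eta 1.842, Delta 22.263, Theta 1.333, Gamma 1.277.
Jefferson allocation: Zeta 1, Eta 1, Delta 24, Theta 1, Gamma 1.
Delta has quota 22.263 (lower 22, upper 23) but receives 24 — outside the quota interval.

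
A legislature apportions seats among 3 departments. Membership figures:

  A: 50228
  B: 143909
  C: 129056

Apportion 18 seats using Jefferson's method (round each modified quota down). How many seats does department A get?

Standard divisor 323193/18 ≈ 17955.167; standard quotas: A 2.797, B 8.015, C 7.188.
Rounding down gives 2, 8, 7 = 17 seats, so the divisor must be adjusted.
With modified divisor 16400: modified quotas A 3.063, B 8.775, C 7.869.
Rounding down: A 3, B 8, C 7 (total 18).
A receives 3.

3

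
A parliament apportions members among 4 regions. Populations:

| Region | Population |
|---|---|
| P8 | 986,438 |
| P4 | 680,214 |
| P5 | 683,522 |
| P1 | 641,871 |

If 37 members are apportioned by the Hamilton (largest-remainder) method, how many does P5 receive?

Total 2992045; standard divisor 2992045/37 ≈ 80866.081.
Standard quotas: P8 12.1984, P4 8.4116, P5 8.4525, P1 7.9375.
Lower quotas: P8 12, P4 8, P5 8, P1 7 (sum 35, leaving 2 seats).
Remainders in descending order: P1 0.9375, P5 0.4525, P4 0.4116, P8 0.1984.
Largest remainders: P1, P5 receive the extra seats.
P5 receives 9.

9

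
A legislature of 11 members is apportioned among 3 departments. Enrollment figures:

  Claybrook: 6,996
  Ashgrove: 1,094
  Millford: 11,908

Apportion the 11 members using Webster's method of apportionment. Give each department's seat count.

Claybrook: 4, Ashgrove: 1, Millford: 6

Standard divisor 19998/11 ≈ 1818; standard quotas: Claybrook 3.848, Ashgrove 0.602, Millford 6.550.
Rounding to the nearest integer gives 4, 1, 7 = 12 seats, so the divisor must be adjusted.
With modified divisor 1900: modified quotas Claybrook 3.682, Ashgrove 0.576, Millford 6.267.
Rounding to the nearest integer: Claybrook 4, Ashgrove 1, Millford 6 (total 11).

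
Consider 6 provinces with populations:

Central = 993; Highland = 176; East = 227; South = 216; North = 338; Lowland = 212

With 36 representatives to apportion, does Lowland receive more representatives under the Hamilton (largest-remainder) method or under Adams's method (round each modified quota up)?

Hamilton: Central 16, Highland 3, East 4, South 4, North 6, Lowland 3.
Adams: Central 15, Highland 3, East 4, South 4, North 6, Lowland 4.
Lowland gets 3 under Hamilton and 4 under Adams.

Adams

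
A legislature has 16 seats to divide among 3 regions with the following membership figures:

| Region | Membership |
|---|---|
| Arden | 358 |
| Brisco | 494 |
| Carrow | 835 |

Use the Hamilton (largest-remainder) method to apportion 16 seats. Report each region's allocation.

Arden 3, Brisco 5, Carrow 8

The standard divisor is 1687/16 ≈ 105.438.
Standard quotas: Arden 3.395, Brisco 4.685, Carrow 7.919.
Lower quotas: Arden 3, Brisco 4, Carrow 7 (sum 14, leaving 2 seats).
Remainders in descending order: Carrow 0.919, Brisco 0.685, Arden 0.395.
The surplus seats go to Carrow, Brisco.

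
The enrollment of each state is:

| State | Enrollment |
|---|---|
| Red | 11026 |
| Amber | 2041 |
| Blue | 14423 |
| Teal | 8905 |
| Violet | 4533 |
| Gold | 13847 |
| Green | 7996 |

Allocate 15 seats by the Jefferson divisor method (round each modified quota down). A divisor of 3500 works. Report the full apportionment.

With modified divisor 3500: modified quotas Red 3.150, Amber 0.583, Blue 4.121, Teal 2.544, Violet 1.295, Gold 3.956, Green 2.285.
Rounding down: Red 3, Amber 0, Blue 4, Teal 2, Violet 1, Gold 3, Green 2 (total 15).

Red 3, Amber 0, Blue 4, Teal 2, Violet 1, Gold 3, Green 2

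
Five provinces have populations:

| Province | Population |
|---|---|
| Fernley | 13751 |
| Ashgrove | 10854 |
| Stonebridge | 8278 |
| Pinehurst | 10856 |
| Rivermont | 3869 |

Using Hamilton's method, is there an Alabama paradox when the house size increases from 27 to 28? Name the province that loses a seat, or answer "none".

At 27 seats: Fernley 8, Ashgrove 6, Stonebridge 5, Pinehurst 6, Rivermont 2.
At 28 seats: Fernley 8, Ashgrove 6, Stonebridge 5, Pinehurst 7, Rivermont 2.
No province's allocation decreased.

none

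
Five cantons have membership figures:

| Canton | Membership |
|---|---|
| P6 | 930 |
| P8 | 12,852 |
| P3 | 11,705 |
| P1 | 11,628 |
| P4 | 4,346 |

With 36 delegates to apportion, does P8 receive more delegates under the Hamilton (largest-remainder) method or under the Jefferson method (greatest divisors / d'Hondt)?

Jefferson

Hamilton: P6 1, P8 11, P3 10, P1 10, P4 4.
Jefferson: P6 0, P8 12, P3 10, P1 10, P4 4.
P8 gets 11 under Hamilton and 12 under Jefferson.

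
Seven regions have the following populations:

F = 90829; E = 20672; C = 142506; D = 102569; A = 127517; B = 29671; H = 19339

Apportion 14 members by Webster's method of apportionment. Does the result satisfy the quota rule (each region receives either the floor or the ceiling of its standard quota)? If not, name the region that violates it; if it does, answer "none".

Standard quotas: F 2.385, E 0.543, C 3.742, D 2.694, A 3.349, B 0.779, H 0.508.
Webster allocation: F 2, E 1, C 4, D 3, A 3, B 1, H 0.
Every allocation lies between the lower and upper quota.

none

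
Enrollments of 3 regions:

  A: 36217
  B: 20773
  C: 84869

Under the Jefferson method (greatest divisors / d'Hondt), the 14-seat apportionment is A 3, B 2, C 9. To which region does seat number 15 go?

Priority for the next seat is population ÷ (current seats + 1).
Priorities: A 9054.250, B 6924.333, C 8486.900.
Highest priority: A.

A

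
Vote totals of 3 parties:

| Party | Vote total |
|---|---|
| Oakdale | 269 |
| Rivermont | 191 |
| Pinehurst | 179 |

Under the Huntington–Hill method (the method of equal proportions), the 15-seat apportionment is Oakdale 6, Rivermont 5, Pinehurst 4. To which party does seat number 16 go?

Oakdale

Priority for the next seat is population ÷ (√(s·(s+1))).
Priorities: Oakdale 41.508, Rivermont 34.872, Pinehurst 40.026.
Highest priority: Oakdale.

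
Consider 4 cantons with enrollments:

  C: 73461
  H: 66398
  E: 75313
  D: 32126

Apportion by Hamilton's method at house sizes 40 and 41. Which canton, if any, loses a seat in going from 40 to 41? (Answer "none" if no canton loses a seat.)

none

At 40 seats: C 12, H 11, E 12, D 5.
At 41 seats: C 12, H 11, E 13, D 5.
No canton's allocation decreased.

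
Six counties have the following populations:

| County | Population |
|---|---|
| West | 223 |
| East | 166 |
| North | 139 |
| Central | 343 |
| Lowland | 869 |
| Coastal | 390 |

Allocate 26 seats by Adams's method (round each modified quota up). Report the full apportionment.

Standard divisor 2130/26 ≈ 81.923; standard quotas: West 2.722, East 2.026, North 1.697, Central 4.187, Lowland 10.608, Coastal 4.761.
Rounding up gives 3, 3, 2, 5, 11, 5 = 29 seats, so the divisor must be adjusted.
With modified divisor 90: modified quotas West 2.478, East 1.844, North 1.544, Central 3.811, Lowland 9.656, Coastal 4.333.
Rounding up: West 3, East 2, North 2, Central 4, Lowland 10, Coastal 5 (total 26).

West: 3; East: 2; North: 2; Central: 4; Lowland: 10; Coastal: 5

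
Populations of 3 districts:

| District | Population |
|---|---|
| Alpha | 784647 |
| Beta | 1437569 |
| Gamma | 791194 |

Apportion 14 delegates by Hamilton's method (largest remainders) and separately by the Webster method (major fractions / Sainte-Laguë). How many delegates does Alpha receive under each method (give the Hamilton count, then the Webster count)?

Hamilton: Alpha 3, Beta 7, Gamma 4.
Webster: Alpha 4, Beta 6, Gamma 4.
Alpha gets 3 under Hamilton and 4 under Webster.

3 and 4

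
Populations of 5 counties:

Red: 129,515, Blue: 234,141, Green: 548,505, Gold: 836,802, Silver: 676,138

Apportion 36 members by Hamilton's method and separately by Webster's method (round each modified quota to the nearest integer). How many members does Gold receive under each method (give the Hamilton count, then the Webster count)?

12 and 13

Hamilton: Red 2, Blue 4, Green 8, Gold 12, Silver 10.
Webster: Red 2, Blue 3, Green 8, Gold 13, Silver 10.
Gold gets 12 under Hamilton and 13 under Webster.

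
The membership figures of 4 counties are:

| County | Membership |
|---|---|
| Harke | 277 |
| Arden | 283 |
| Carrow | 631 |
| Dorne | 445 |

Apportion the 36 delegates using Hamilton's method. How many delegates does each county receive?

Harke=6, Arden=6, Carrow=14, Dorne=10

The standard divisor is 1636/36 ≈ 45.444.
Standard quotas: Harke 6.095, Arden 6.227, Carrow 13.885, Dorne 9.792.
Lower quotas: Harke 6, Arden 6, Carrow 13, Dorne 9 (sum 34, leaving 2 seats).
Remainders in descending order: Carrow 0.885, Dorne 0.792, Arden 0.227, Harke 0.095.
The surplus seats go to Carrow, Dorne.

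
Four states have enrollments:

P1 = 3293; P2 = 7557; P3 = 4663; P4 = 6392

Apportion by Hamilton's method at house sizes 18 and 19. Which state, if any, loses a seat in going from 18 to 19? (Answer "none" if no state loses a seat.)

none

At 18 seats: P1 3, P2 6, P3 4, P4 5.
At 19 seats: P1 3, P2 7, P3 4, P4 5.
No state's allocation decreased.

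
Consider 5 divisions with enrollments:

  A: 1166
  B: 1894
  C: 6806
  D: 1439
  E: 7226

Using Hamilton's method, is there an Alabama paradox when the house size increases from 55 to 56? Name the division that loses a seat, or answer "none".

A

At 55 seats: A 4, B 6, C 20, D 4, E 21.
At 56 seats: A 3, B 6, C 21, D 4, E 22.
A drops from 4 to 3.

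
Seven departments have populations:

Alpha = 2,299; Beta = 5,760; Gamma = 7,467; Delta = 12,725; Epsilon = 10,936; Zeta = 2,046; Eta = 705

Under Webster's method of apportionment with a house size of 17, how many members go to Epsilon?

5

Standard divisor 41938/17 ≈ 2466.941; standard quotas: Alpha 0.932, Beta 2.335, Gamma 3.027, Delta 5.158, Epsilon 4.433, Zeta 0.829, Eta 0.286.
Rounding to the nearest integer gives 1, 2, 3, 5, 4, 1, 0 = 16 seats, so the divisor must be adjusted.
With modified divisor 2400: modified quotas Alpha 0.958, Beta 2.400, Gamma 3.111, Delta 5.302, Epsilon 4.557, Zeta 0.853, Eta 0.294.
Rounding to the nearest integer: Alpha 1, Beta 2, Gamma 3, Delta 5, Epsilon 5, Zeta 1, Eta 0 (total 17).
Epsilon receives 5.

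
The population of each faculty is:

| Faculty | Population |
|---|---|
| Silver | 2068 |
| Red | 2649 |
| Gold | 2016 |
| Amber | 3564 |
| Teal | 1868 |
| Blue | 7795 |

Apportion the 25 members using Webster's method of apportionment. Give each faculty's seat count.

Silver 3; Red 3; Gold 3; Amber 4; Teal 2; Blue 10

Standard divisor 19960/25 ≈ 798.4; standard quotas: Silver 2.590, Red 3.318, Gold 2.525, Amber 4.464, Teal 2.340, Blue 9.763.
Rounding to the nearest integer gives Silver 3, Red 3, Gold 3, Amber 4, Teal 2, Blue 10 — total 25, matching the house size, so no adjustment is needed.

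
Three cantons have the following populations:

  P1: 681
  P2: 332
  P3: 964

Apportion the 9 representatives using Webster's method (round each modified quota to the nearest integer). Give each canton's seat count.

Standard divisor 1977/9 ≈ 219.667; standard quotas: P1 3.100, P2 1.511, P3 4.388.
Rounding to the nearest integer gives P1 3, P2 2, P3 4 — total 9, matching the house size, so no adjustment is needed.

P1 3; P2 2; P3 4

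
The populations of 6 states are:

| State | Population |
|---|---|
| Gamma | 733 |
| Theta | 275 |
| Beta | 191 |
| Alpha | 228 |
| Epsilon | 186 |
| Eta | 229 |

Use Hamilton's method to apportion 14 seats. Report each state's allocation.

Total 1842; standard divisor 1842/14 ≈ 131.571.
Standard quotas: Gamma 5.571, Theta 2.090, Beta 1.452, Alpha 1.733, Epsilon 1.414, Eta 1.740.
Lower quotas: Gamma 5, Theta 2, Beta 1, Alpha 1, Epsilon 1, Eta 1 (sum 11, leaving 3 seats).
Remainders in descending order: Eta 0.740, Alpha 0.733, Gamma 0.571, Beta 0.452, Epsilon 0.414, Theta 0.090.
Largest remainders: Eta, Alpha, Gamma receive the extra seats.

Gamma=6, Theta=2, Beta=1, Alpha=2, Epsilon=1, Eta=2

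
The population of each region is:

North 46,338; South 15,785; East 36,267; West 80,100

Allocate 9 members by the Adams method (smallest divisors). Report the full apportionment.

North=2; South=1; East=2; West=4

Standard divisor 178490/9 ≈ 19832.222; standard quotas: North 2.337, South 0.796, East 1.829, West 4.039.
Rounding up gives 3, 1, 2, 5 = 11 seats, so the divisor must be adjusted.
With modified divisor 24900: modified quotas North 1.861, South 0.634, East 1.457, West 3.217.
Rounding up: North 2, South 1, East 2, West 4 (total 9).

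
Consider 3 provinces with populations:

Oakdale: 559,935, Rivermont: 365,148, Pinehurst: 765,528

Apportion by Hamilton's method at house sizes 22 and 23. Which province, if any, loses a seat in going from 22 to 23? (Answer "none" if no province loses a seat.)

At 22 seats: Oakdale 7, Rivermont 5, Pinehurst 10.
At 23 seats: Oakdale 8, Rivermont 5, Pinehurst 10.
No province's allocation decreased.

none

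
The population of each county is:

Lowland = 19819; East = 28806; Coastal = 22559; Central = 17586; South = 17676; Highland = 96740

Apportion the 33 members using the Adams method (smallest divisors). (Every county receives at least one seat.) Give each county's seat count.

Standard divisor 203186/33 ≈ 6157.152; standard quotas: Lowland 3.219, East 4.678, Coastal 3.664, Central 2.856, South 2.871, Highland 15.712.
Rounding up gives 4, 5, 4, 3, 3, 16 = 35 seats, so the divisor must be adjusted.
With modified divisor 6800: modified quotas Lowland 2.915, East 4.236, Coastal 3.317, Central 2.586, South 2.599, Highland 14.226.
Rounding up: Lowland 3, East 5, Coastal 4, Central 3, South 3, Highland 15 (total 33).

Lowland 3; East 5; Coastal 4; Central 3; South 3; Highland 15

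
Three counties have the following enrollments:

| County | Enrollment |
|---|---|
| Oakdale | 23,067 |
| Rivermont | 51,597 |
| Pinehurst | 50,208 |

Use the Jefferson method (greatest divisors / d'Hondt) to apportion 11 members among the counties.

Standard divisor 124872/11 ≈ 11352; standard quotas: Oakdale 2.032, Rivermont 4.545, Pinehurst 4.423.
Rounding down gives 2, 4, 4 = 10 seats, so the divisor must be adjusted.
With modified divisor 10200: modified quotas Oakdale 2.261, Rivermont 5.059, Pinehurst 4.922.
Rounding down: Oakdale 2, Rivermont 5, Pinehurst 4 (total 11).

Oakdale=2; Rivermont=5; Pinehurst=4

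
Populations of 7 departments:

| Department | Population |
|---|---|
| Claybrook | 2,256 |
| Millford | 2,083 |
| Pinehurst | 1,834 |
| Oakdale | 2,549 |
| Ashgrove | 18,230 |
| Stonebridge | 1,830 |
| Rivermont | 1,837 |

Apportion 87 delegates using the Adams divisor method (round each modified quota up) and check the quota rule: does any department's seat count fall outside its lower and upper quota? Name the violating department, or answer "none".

Standard quotas: Claybrook 6.410, Millford 5.919, Pinehurst 5.211, Oakdale 7.243, Ashgrove 51.798, Stonebridge 5.200, Rivermont 5.220.
Adams allocation: Claybrook 7, Millford 6, Pinehurst 6, Oakdale 7, Ashgrove 50, Stonebridge 5, Rivermont 6.
Ashgrove has quota 51.798 (lower 51, upper 52) but receives 50 — outside the quota interval.

Ashgrove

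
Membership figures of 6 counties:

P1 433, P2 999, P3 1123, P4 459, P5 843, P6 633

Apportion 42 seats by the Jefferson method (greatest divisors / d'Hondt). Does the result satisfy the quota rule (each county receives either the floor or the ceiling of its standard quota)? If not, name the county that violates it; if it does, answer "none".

none

Standard quotas: P1 4.050, P2 9.345, P3 10.505, P4 4.294, P5 7.886, P6 5.921.
Jefferson allocation: P1 4, P2 9, P3 11, P4 4, P5 8, P6 6.
Every allocation lies between the lower and upper quota.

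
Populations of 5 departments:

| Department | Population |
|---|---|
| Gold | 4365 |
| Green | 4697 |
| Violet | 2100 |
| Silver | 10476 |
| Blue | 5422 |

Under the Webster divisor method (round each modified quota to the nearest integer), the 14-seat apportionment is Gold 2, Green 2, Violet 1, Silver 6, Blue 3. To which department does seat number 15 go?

Priority for the next seat is population ÷ (current seats + 0.5).
Priorities: Gold 1746.000, Green 1878.800, Violet 1400.000, Silver 1611.692, Blue 1549.143.
Highest priority: Green.

Green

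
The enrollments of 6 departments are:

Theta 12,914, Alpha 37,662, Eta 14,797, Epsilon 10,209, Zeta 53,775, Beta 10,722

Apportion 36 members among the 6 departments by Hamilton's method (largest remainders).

The standard divisor is 140079/36 ≈ 3891.083.
Standard quotas: Theta 3.3189, Alpha 9.6791, Eta 3.8028, Epsilon 2.6237, Zeta 13.8201, Beta 2.7555.
Lower quotas: Theta 3, Alpha 9, Eta 3, Epsilon 2, Zeta 13, Beta 2 (sum 32, leaving 4 seats).
Remainders in descending order: Zeta 0.8201, Eta 0.8028, Beta 0.7555, Alpha 0.6791, Epsilon 0.6237, Theta 0.3189.
The surplus seats go to Zeta, Eta, Beta, Alpha.

Theta: 3, Alpha: 10, Eta: 4, Epsilon: 2, Zeta: 14, Beta: 3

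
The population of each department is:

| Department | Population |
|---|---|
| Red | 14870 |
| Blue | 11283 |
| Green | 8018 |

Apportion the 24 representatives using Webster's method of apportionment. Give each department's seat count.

Red: 10, Blue: 8, Green: 6

Standard divisor 34171/24 ≈ 1423.792; standard quotas: Red 10.444, Blue 7.925, Green 5.631.
Rounding to the nearest integer gives Red 10, Blue 8, Green 6 — total 24, matching the house size, so no adjustment is needed.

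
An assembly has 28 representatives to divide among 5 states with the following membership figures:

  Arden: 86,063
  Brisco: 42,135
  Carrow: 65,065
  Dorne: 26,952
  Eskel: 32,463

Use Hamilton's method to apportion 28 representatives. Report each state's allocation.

Arden 9; Brisco 5; Carrow 7; Dorne 3; Eskel 4

Total 252678; standard divisor 252678/28 ≈ 9024.214.
Standard quotas: Arden 9.5369, Brisco 4.6691, Carrow 7.2100, Dorne 2.9866, Eskel 3.5973.
Lower quotas: Arden 9, Brisco 4, Carrow 7, Dorne 2, Eskel 3 (sum 25, leaving 3 seats).
Remainders in descending order: Dorne 0.9866, Brisco 0.6691, Eskel 0.5973, Arden 0.5369, Carrow 0.2100.
Largest remainders: Dorne, Brisco, Eskel receive the extra seats.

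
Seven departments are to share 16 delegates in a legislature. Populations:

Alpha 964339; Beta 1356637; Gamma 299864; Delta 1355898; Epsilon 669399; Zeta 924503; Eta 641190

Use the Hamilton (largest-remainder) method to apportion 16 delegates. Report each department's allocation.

Standard divisor: 6211830 ÷ 16 ≈ 388239.375.
Standard quotas: Alpha 2.4839, Beta 3.4943, Gamma 0.7724, Delta 3.4924, Epsilon 1.7242, Zeta 2.3813, Eta 1.6515.
Lower quotas: Alpha 2, Beta 3, Gamma 0, Delta 3, Epsilon 1, Zeta 2, Eta 1 (sum 12, leaving 4 seats).
Remainders in descending order: Gamma 0.7724, Epsilon 0.7242, Eta 0.6515, Beta 0.4943, Delta 0.4924, Alpha 0.4839, Zeta 0.3813.
The surplus seats go to Gamma, Epsilon, Eta, Beta.

Alpha 2, Beta 4, Gamma 1, Delta 3, Epsilon 2, Zeta 2, Eta 2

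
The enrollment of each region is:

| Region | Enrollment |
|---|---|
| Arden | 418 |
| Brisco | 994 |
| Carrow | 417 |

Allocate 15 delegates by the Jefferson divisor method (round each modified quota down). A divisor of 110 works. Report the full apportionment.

Arden 3; Brisco 9; Carrow 3

With modified divisor 110: modified quotas Arden 3.800, Brisco 9.036, Carrow 3.791.
Rounding down: Arden 3, Brisco 9, Carrow 3 (total 15).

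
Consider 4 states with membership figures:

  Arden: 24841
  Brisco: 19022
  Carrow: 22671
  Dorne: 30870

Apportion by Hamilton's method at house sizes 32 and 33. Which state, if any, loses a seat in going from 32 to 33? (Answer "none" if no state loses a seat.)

none

At 32 seats: Arden 8, Brisco 6, Carrow 8, Dorne 10.
At 33 seats: Arden 8, Brisco 6, Carrow 8, Dorne 11.
No state's allocation decreased.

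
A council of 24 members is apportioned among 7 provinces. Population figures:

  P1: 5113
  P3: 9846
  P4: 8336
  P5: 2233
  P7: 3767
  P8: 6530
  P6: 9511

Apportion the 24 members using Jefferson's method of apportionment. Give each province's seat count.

Standard divisor 45336/24 ≈ 1889; standard quotas: P1 2.707, P3 5.212, P4 4.413, P5 1.182, P7 1.994, P8 3.457, P6 5.035.
Rounding down gives 2, 5, 4, 1, 1, 3, 5 = 21 seats, so the divisor must be adjusted.
With modified divisor 1650: modified quotas P1 3.099, P3 5.967, P4 5.052, P5 1.353, P7 2.283, P8 3.958, P6 5.764.
Rounding down: P1 3, P3 5, P4 5, P5 1, P7 2, P8 3, P6 5 (total 24).

P1=3, P3=5, P4=5, P5=1, P7=2, P8=3, P6=5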